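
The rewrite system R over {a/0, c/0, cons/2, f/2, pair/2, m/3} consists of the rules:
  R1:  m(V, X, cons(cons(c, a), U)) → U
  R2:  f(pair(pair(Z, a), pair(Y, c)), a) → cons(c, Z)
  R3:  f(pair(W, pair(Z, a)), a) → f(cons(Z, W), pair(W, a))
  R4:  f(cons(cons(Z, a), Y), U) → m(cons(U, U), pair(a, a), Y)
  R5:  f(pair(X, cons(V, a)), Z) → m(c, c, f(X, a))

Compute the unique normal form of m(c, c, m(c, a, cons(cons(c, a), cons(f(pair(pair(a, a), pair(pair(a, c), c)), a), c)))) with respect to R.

1. m(c, c, m(c, a, cons(cons(c, a), cons(f(pair(pair(a, a), pair(pair(a, c), c)), a), c))))  →  m(c, c, cons(f(pair(pair(a, a), pair(pair(a, c), c)), a), c))   [R1 at 3]
2. m(c, c, cons(f(pair(pair(a, a), pair(pair(a, c), c)), a), c))  →  m(c, c, cons(cons(c, a), c))   [R2 at 3.1]
3. m(c, c, cons(cons(c, a), c))  →  c   [R1 at ε]

c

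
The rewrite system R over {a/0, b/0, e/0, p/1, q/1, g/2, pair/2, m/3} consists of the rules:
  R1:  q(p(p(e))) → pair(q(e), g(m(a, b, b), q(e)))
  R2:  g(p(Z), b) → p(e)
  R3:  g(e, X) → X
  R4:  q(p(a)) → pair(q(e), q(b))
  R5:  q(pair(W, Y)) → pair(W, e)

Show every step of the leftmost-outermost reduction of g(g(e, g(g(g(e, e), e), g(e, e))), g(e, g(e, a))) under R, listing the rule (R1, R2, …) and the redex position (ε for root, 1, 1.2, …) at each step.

a

1. g(g(e, g(g(g(e, e), e), g(e, e))), g(e, g(e, a)))  →  g(g(g(g(e, e), e), g(e, e)), g(e, g(e, a)))   [R3 at 1]
2. g(g(g(g(e, e), e), g(e, e)), g(e, g(e, a)))  →  g(g(g(e, e), g(e, e)), g(e, g(e, a)))   [R3 at 1.1.1]
3. g(g(g(e, e), g(e, e)), g(e, g(e, a)))  →  g(g(e, g(e, e)), g(e, g(e, a)))   [R3 at 1.1]
4. g(g(e, g(e, e)), g(e, g(e, a)))  →  g(g(e, e), g(e, g(e, a)))   [R3 at 1]
5. g(g(e, e), g(e, g(e, a)))  →  g(e, g(e, g(e, a)))   [R3 at 1]
6. g(e, g(e, g(e, a)))  →  g(e, g(e, a))   [R3 at ε]
7. g(e, g(e, a))  →  g(e, a)   [R3 at ε]
8. g(e, a)  →  a   [R3 at ε]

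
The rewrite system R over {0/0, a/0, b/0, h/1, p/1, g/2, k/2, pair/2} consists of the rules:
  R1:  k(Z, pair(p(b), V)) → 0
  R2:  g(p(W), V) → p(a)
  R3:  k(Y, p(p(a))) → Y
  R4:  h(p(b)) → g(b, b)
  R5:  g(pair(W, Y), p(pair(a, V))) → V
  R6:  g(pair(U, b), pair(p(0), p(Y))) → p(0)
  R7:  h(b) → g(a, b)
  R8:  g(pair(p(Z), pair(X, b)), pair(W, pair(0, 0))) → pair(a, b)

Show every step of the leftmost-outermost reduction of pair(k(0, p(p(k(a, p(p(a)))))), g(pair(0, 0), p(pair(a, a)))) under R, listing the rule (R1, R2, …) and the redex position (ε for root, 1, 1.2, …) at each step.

pair(0, a)

1. pair(k(0, p(p(k(a, p(p(a)))))), g(pair(0, 0), p(pair(a, a))))  →  pair(k(0, p(p(a))), g(pair(0, 0), p(pair(a, a))))   [R3 at 1.2.1.1]
2. pair(k(0, p(p(a))), g(pair(0, 0), p(pair(a, a))))  →  pair(0, g(pair(0, 0), p(pair(a, a))))   [R3 at 1]
3. pair(0, g(pair(0, 0), p(pair(a, a))))  →  pair(0, a)   [R5 at 2]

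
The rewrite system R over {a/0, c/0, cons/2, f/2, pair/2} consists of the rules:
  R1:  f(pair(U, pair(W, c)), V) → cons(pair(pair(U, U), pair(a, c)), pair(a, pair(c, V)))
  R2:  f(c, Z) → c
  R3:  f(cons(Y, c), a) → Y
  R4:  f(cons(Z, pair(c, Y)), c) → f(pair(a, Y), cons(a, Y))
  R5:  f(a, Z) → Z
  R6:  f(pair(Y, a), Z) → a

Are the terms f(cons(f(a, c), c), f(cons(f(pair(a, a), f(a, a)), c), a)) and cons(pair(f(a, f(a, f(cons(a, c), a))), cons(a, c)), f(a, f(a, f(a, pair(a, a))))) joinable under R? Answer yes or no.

Reduce t₁ = f(cons(f(a, c), c), f(cons(f(pair(a, a), f(a, a)), c), a)):
1. f(cons(f(a, c), c), f(cons(f(pair(a, a), f(a, a)), c), a))  →  f(cons(c, c), f(cons(f(pair(a, a), f(a, a)), c), a))   [R5 at 1.1]
2. f(cons(c, c), f(cons(f(pair(a, a), f(a, a)), c), a))  →  f(cons(c, c), f(pair(a, a), f(a, a)))   [R3 at 2]
3. f(cons(c, c), f(pair(a, a), f(a, a)))  →  f(cons(c, c), a)   [R6 at 2]
4. f(cons(c, c), a)  →  c   [R3 at ε]

Reduce t₂ = cons(pair(f(a, f(a, f(cons(a, c), a))), cons(a, c)), f(a, f(a, f(a, pair(a, a))))):
1. cons(pair(f(a, f(a, f(cons(a, c), a))), cons(a, c)), f(a, f(a, f(a, pair(a, a)))))  →  cons(pair(f(a, f(cons(a, c), a)), cons(a, c)), f(a, f(a, f(a, pair(a, a)))))   [R5 at 1.1]
2. cons(pair(f(a, f(cons(a, c), a)), cons(a, c)), f(a, f(a, f(a, pair(a, a)))))  →  cons(pair(f(cons(a, c), a), cons(a, c)), f(a, f(a, f(a, pair(a, a)))))   [R5 at 1.1]
3. cons(pair(f(cons(a, c), a), cons(a, c)), f(a, f(a, f(a, pair(a, a)))))  →  cons(pair(a, cons(a, c)), f(a, f(a, f(a, pair(a, a)))))   [R3 at 1.1]
4. cons(pair(a, cons(a, c)), f(a, f(a, f(a, pair(a, a)))))  →  cons(pair(a, cons(a, c)), f(a, f(a, pair(a, a))))   [R5 at 2]
5. cons(pair(a, cons(a, c)), f(a, f(a, pair(a, a))))  →  cons(pair(a, cons(a, c)), f(a, pair(a, a)))   [R5 at 2]
6. cons(pair(a, cons(a, c)), f(a, pair(a, a)))  →  cons(pair(a, cons(a, c)), pair(a, a))   [R5 at 2]

no — NF(t₁) = c, NF(t₂) = cons(pair(a, cons(a, c)), pair(a, a))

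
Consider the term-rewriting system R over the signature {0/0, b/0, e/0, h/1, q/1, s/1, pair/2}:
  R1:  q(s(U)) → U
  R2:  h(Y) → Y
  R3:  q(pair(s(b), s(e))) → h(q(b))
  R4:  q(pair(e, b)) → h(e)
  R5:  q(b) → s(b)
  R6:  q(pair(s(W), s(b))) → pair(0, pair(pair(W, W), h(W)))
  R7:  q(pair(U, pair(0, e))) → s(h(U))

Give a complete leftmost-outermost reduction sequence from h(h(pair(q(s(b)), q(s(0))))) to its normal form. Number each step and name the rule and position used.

1. h(h(pair(q(s(b)), q(s(0)))))  →  h(pair(q(s(b)), q(s(0))))   [R2 at ε]
2. h(pair(q(s(b)), q(s(0))))  →  pair(q(s(b)), q(s(0)))   [R2 at ε]
3. pair(q(s(b)), q(s(0)))  →  pair(b, q(s(0)))   [R1 at 1]
4. pair(b, q(s(0)))  →  pair(b, 0)   [R1 at 2]

pair(b, 0)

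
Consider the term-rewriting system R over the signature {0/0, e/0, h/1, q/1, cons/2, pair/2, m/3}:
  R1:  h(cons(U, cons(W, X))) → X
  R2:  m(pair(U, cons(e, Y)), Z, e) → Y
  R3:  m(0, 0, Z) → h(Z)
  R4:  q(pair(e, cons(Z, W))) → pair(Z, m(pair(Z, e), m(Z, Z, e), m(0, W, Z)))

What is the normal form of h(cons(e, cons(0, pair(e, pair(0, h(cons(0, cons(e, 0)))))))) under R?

1. h(cons(e, cons(0, pair(e, pair(0, h(cons(0, cons(e, 0))))))))  →  pair(e, pair(0, h(cons(0, cons(e, 0)))))   [R1 at ε]
2. pair(e, pair(0, h(cons(0, cons(e, 0)))))  →  pair(e, pair(0, 0))   [R1 at 2.2]

pair(e, pair(0, 0))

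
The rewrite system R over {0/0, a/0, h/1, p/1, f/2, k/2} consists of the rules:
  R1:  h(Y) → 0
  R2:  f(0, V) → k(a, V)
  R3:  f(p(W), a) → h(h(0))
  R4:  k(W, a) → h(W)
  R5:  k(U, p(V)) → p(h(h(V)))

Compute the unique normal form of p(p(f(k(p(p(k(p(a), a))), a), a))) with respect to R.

p(p(0))

1. p(p(f(k(p(p(k(p(a), a))), a), a)))  →  p(p(f(h(p(p(k(p(a), a)))), a)))   [R4 at 1.1.1]
2. p(p(f(h(p(p(k(p(a), a)))), a)))  →  p(p(f(0, a)))   [R1 at 1.1.1]
3. p(p(f(0, a)))  →  p(p(k(a, a)))   [R2 at 1.1]
4. p(p(k(a, a)))  →  p(p(h(a)))   [R4 at 1.1]
5. p(p(h(a)))  →  p(p(0))   [R1 at 1.1]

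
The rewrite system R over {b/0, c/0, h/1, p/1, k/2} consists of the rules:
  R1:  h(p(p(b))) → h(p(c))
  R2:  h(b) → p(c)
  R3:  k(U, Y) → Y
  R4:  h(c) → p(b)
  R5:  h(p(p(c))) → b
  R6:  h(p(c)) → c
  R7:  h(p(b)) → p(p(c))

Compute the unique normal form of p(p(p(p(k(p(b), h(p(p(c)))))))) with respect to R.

1. p(p(p(p(k(p(b), h(p(p(c))))))))  →  p(p(p(p(h(p(p(c)))))))   [R3 at 1.1.1.1]
2. p(p(p(p(h(p(p(c)))))))  →  p(p(p(p(b))))   [R5 at 1.1.1.1]

p(p(p(p(b))))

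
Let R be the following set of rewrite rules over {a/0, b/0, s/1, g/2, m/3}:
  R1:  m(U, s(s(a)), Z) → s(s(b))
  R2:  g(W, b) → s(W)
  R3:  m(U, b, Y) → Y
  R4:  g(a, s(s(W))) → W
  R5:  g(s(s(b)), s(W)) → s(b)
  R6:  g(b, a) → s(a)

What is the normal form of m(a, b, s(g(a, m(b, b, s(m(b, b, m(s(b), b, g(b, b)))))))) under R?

1. m(a, b, s(g(a, m(b, b, s(m(b, b, m(s(b), b, g(b, b))))))))  →  s(g(a, m(b, b, s(m(b, b, m(s(b), b, g(b, b)))))))   [R3 at ε]
2. s(g(a, m(b, b, s(m(b, b, m(s(b), b, g(b, b)))))))  →  s(g(a, s(m(b, b, m(s(b), b, g(b, b))))))   [R3 at 1.2]
3. s(g(a, s(m(b, b, m(s(b), b, g(b, b))))))  →  s(g(a, s(m(s(b), b, g(b, b)))))   [R3 at 1.2.1]
4. s(g(a, s(m(s(b), b, g(b, b)))))  →  s(g(a, s(g(b, b))))   [R3 at 1.2.1]
5. s(g(a, s(g(b, b))))  →  s(g(a, s(s(b))))   [R2 at 1.2.1]
6. s(g(a, s(s(b))))  →  s(b)   [R4 at 1]

s(b)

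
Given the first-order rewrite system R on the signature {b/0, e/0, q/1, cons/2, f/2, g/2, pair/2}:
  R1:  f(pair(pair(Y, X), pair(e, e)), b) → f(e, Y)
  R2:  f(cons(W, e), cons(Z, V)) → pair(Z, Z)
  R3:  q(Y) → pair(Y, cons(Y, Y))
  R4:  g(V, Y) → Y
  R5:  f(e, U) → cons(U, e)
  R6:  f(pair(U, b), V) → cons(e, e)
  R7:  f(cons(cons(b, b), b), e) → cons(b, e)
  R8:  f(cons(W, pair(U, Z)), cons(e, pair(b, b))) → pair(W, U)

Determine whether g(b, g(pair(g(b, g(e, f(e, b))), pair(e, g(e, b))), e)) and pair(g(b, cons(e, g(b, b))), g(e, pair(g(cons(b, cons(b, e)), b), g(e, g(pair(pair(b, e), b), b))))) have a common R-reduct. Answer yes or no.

Reduce t₁ = g(b, g(pair(g(b, g(e, f(e, b))), pair(e, g(e, b))), e)):
1. g(b, g(pair(g(b, g(e, f(e, b))), pair(e, g(e, b))), e))  →  g(pair(g(b, g(e, f(e, b))), pair(e, g(e, b))), e)   [R4 at ε]
2. g(pair(g(b, g(e, f(e, b))), pair(e, g(e, b))), e)  →  e   [R4 at ε]

Reduce t₂ = pair(g(b, cons(e, g(b, b))), g(e, pair(g(cons(b, cons(b, e)), b), g(e, g(pair(pair(b, e), b), b))))):
1. pair(g(b, cons(e, g(b, b))), g(e, pair(g(cons(b, cons(b, e)), b), g(e, g(pair(pair(b, e), b), b)))))  →  pair(cons(e, g(b, b)), g(e, pair(g(cons(b, cons(b, e)), b), g(e, g(pair(pair(b, e), b), b)))))   [R4 at 1]
2. pair(cons(e, g(b, b)), g(e, pair(g(cons(b, cons(b, e)), b), g(e, g(pair(pair(b, e), b), b)))))  →  pair(cons(e, b), g(e, pair(g(cons(b, cons(b, e)), b), g(e, g(pair(pair(b, e), b), b)))))   [R4 at 1.2]
3. pair(cons(e, b), g(e, pair(g(cons(b, cons(b, e)), b), g(e, g(pair(pair(b, e), b), b)))))  →  pair(cons(e, b), pair(g(cons(b, cons(b, e)), b), g(e, g(pair(pair(b, e), b), b))))   [R4 at 2]
4. pair(cons(e, b), pair(g(cons(b, cons(b, e)), b), g(e, g(pair(pair(b, e), b), b))))  →  pair(cons(e, b), pair(b, g(e, g(pair(pair(b, e), b), b))))   [R4 at 2.1]
5. pair(cons(e, b), pair(b, g(e, g(pair(pair(b, e), b), b))))  →  pair(cons(e, b), pair(b, g(pair(pair(b, e), b), b)))   [R4 at 2.2]
6. pair(cons(e, b), pair(b, g(pair(pair(b, e), b), b)))  →  pair(cons(e, b), pair(b, b))   [R4 at 2.2]

no — NF(t₁) = e, NF(t₂) = pair(cons(e, b), pair(b, b))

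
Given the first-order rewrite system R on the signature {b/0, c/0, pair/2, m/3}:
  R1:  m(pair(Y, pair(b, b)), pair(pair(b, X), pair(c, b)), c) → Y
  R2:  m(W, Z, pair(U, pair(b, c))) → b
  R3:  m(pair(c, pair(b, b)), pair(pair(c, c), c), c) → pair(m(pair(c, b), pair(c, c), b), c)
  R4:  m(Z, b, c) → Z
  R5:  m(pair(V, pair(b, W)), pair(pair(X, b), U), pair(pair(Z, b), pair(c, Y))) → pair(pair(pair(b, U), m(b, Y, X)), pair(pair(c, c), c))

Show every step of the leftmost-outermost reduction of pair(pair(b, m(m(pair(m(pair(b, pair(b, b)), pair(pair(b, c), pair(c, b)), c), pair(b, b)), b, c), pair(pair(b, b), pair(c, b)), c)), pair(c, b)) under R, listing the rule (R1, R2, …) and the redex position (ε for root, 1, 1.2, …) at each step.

1. pair(pair(b, m(m(pair(m(pair(b, pair(b, b)), pair(pair(b, c), pair(c, b)), c), pair(b, b)), b, c), pair(pair(b, b), pair(c, b)), c)), pair(c, b))  →  pair(pair(b, m(pair(m(pair(b, pair(b, b)), pair(pair(b, c), pair(c, b)), c), pair(b, b)), pair(pair(b, b), pair(c, b)), c)), pair(c, b))   [R4 at 1.2.1]
2. pair(pair(b, m(pair(m(pair(b, pair(b, b)), pair(pair(b, c), pair(c, b)), c), pair(b, b)), pair(pair(b, b), pair(c, b)), c)), pair(c, b))  →  pair(pair(b, m(pair(b, pair(b, b)), pair(pair(b, c), pair(c, b)), c)), pair(c, b))   [R1 at 1.2]
3. pair(pair(b, m(pair(b, pair(b, b)), pair(pair(b, c), pair(c, b)), c)), pair(c, b))  →  pair(pair(b, b), pair(c, b))   [R1 at 1.2]

pair(pair(b, b), pair(c, b))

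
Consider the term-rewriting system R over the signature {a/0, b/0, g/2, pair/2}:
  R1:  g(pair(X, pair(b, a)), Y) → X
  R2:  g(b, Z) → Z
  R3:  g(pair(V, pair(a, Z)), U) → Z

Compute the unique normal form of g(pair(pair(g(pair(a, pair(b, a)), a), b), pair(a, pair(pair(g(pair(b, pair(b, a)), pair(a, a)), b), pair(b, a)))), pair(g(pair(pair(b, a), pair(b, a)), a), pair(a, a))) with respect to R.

1. g(pair(pair(g(pair(a, pair(b, a)), a), b), pair(a, pair(pair(g(pair(b, pair(b, a)), pair(a, a)), b), pair(b, a)))), pair(g(pair(pair(b, a), pair(b, a)), a), pair(a, a)))  →  pair(pair(g(pair(b, pair(b, a)), pair(a, a)), b), pair(b, a))   [R3 at ε]
2. pair(pair(g(pair(b, pair(b, a)), pair(a, a)), b), pair(b, a))  →  pair(pair(b, b), pair(b, a))   [R1 at 1.1]

pair(pair(b, b), pair(b, a))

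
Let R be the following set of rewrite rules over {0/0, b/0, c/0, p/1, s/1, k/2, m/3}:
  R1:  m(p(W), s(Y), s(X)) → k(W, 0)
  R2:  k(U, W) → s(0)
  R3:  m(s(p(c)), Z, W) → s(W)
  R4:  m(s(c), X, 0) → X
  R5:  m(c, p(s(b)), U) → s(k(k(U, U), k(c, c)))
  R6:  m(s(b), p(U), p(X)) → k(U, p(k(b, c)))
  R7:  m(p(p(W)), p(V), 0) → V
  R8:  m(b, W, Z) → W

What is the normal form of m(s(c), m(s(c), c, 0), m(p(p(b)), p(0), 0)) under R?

c

1. m(s(c), m(s(c), c, 0), m(p(p(b)), p(0), 0))  →  m(s(c), c, m(p(p(b)), p(0), 0))   [R4 at 2]
2. m(s(c), c, m(p(p(b)), p(0), 0))  →  m(s(c), c, 0)   [R7 at 3]
3. m(s(c), c, 0)  →  c   [R4 at ε]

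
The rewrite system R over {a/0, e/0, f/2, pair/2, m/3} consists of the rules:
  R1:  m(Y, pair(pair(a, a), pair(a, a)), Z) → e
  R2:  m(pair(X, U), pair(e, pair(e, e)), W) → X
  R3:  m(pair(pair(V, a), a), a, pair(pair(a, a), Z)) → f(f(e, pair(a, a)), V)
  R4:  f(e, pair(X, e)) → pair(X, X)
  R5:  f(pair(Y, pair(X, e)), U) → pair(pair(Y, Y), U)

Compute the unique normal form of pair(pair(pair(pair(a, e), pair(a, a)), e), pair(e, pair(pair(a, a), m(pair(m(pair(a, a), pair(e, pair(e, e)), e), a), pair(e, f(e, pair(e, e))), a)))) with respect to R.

1. pair(pair(pair(pair(a, e), pair(a, a)), e), pair(e, pair(pair(a, a), m(pair(m(pair(a, a), pair(e, pair(e, e)), e), a), pair(e, f(e, pair(e, e))), a))))  →  pair(pair(pair(pair(a, e), pair(a, a)), e), pair(e, pair(pair(a, a), m(pair(a, a), pair(e, f(e, pair(e, e))), a))))   [R2 at 2.2.2.1.1]
2. pair(pair(pair(pair(a, e), pair(a, a)), e), pair(e, pair(pair(a, a), m(pair(a, a), pair(e, f(e, pair(e, e))), a))))  →  pair(pair(pair(pair(a, e), pair(a, a)), e), pair(e, pair(pair(a, a), m(pair(a, a), pair(e, pair(e, e)), a))))   [R4 at 2.2.2.2.2]
3. pair(pair(pair(pair(a, e), pair(a, a)), e), pair(e, pair(pair(a, a), m(pair(a, a), pair(e, pair(e, e)), a))))  →  pair(pair(pair(pair(a, e), pair(a, a)), e), pair(e, pair(pair(a, a), a)))   [R2 at 2.2.2]

pair(pair(pair(pair(a, e), pair(a, a)), e), pair(e, pair(pair(a, a), a)))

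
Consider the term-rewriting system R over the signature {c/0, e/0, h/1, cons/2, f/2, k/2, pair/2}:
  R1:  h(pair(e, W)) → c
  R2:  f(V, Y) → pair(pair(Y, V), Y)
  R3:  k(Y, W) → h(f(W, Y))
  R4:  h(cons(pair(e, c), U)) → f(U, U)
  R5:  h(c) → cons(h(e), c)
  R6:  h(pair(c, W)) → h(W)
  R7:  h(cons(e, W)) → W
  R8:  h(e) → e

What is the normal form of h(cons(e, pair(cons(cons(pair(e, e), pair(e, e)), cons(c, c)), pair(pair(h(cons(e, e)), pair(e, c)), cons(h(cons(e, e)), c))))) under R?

pair(cons(cons(pair(e, e), pair(e, e)), cons(c, c)), pair(pair(e, pair(e, c)), cons(e, c)))

1. h(cons(e, pair(cons(cons(pair(e, e), pair(e, e)), cons(c, c)), pair(pair(h(cons(e, e)), pair(e, c)), cons(h(cons(e, e)), c)))))  →  pair(cons(cons(pair(e, e), pair(e, e)), cons(c, c)), pair(pair(h(cons(e, e)), pair(e, c)), cons(h(cons(e, e)), c)))   [R7 at ε]
2. pair(cons(cons(pair(e, e), pair(e, e)), cons(c, c)), pair(pair(h(cons(e, e)), pair(e, c)), cons(h(cons(e, e)), c)))  →  pair(cons(cons(pair(e, e), pair(e, e)), cons(c, c)), pair(pair(e, pair(e, c)), cons(h(cons(e, e)), c)))   [R7 at 2.1.1]
3. pair(cons(cons(pair(e, e), pair(e, e)), cons(c, c)), pair(pair(e, pair(e, c)), cons(h(cons(e, e)), c)))  →  pair(cons(cons(pair(e, e), pair(e, e)), cons(c, c)), pair(pair(e, pair(e, c)), cons(e, c)))   [R7 at 2.2.1]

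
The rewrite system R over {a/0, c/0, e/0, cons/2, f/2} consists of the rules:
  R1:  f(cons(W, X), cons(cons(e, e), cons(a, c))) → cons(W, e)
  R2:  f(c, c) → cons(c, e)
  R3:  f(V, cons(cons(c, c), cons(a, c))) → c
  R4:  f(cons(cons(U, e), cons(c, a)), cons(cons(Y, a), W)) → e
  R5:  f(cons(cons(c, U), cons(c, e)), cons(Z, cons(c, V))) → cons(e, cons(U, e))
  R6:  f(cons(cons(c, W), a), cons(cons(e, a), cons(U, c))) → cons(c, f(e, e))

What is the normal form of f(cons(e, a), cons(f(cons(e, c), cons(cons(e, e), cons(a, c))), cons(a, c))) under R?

cons(e, e)

1. f(cons(e, a), cons(f(cons(e, c), cons(cons(e, e), cons(a, c))), cons(a, c)))  →  f(cons(e, a), cons(cons(e, e), cons(a, c)))   [R1 at 2.1]
2. f(cons(e, a), cons(cons(e, e), cons(a, c)))  →  cons(e, e)   [R1 at ε]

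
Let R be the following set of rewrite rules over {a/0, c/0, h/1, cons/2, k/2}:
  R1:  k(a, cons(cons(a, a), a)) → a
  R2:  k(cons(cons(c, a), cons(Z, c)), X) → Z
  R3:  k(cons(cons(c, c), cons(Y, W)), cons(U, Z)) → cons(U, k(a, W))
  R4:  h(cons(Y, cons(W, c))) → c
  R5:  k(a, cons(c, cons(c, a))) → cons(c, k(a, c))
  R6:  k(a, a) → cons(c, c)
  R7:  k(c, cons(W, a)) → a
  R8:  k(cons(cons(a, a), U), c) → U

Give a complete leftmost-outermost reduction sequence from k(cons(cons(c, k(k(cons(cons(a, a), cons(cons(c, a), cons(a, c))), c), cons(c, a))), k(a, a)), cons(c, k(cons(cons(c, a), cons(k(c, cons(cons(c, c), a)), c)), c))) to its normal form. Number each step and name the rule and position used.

1. k(cons(cons(c, k(k(cons(cons(a, a), cons(cons(c, a), cons(a, c))), c), cons(c, a))), k(a, a)), cons(c, k(cons(cons(c, a), cons(k(c, cons(cons(c, c), a)), c)), c)))  →  k(cons(cons(c, k(cons(cons(c, a), cons(a, c)), cons(c, a))), k(a, a)), cons(c, k(cons(cons(c, a), cons(k(c, cons(cons(c, c), a)), c)), c)))   [R8 at 1.1.2.1]
2. k(cons(cons(c, k(cons(cons(c, a), cons(a, c)), cons(c, a))), k(a, a)), cons(c, k(cons(cons(c, a), cons(k(c, cons(cons(c, c), a)), c)), c)))  →  k(cons(cons(c, a), k(a, a)), cons(c, k(cons(cons(c, a), cons(k(c, cons(cons(c, c), a)), c)), c)))   [R2 at 1.1.2]
3. k(cons(cons(c, a), k(a, a)), cons(c, k(cons(cons(c, a), cons(k(c, cons(cons(c, c), a)), c)), c)))  →  k(cons(cons(c, a), cons(c, c)), cons(c, k(cons(cons(c, a), cons(k(c, cons(cons(c, c), a)), c)), c)))   [R6 at 1.2]
4. k(cons(cons(c, a), cons(c, c)), cons(c, k(cons(cons(c, a), cons(k(c, cons(cons(c, c), a)), c)), c)))  →  c   [R2 at ε]

c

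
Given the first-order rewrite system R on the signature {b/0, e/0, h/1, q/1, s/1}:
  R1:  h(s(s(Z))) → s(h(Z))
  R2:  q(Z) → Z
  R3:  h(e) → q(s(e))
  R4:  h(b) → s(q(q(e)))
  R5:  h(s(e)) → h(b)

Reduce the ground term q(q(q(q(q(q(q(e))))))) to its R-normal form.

e

1. q(q(q(q(q(q(q(e)))))))  →  q(q(q(q(q(q(e))))))   [R2 at ε]
2. q(q(q(q(q(q(e))))))  →  q(q(q(q(q(e)))))   [R2 at ε]
3. q(q(q(q(q(e)))))  →  q(q(q(q(e))))   [R2 at ε]
4. q(q(q(q(e))))  →  q(q(q(e)))   [R2 at ε]
5. q(q(q(e)))  →  q(q(e))   [R2 at ε]
6. q(q(e))  →  q(e)   [R2 at ε]
7. q(e)  →  e   [R2 at ε]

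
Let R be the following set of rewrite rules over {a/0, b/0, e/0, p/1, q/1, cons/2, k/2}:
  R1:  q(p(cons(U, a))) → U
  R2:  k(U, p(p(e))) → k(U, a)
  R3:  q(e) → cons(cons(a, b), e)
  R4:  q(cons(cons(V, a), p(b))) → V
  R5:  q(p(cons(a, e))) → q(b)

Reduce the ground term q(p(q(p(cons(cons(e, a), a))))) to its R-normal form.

e

1. q(p(q(p(cons(cons(e, a), a)))))  →  q(p(cons(e, a)))   [R1 at 1.1]
2. q(p(cons(e, a)))  →  e   [R1 at ε]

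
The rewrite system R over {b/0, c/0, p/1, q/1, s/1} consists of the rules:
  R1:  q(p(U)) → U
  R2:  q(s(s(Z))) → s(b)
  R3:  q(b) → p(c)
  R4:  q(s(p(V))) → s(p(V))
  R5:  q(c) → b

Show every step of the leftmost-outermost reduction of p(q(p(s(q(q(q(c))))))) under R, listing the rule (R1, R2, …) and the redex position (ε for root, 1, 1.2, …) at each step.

1. p(q(p(s(q(q(q(c)))))))  →  p(s(q(q(q(c)))))   [R1 at 1]
2. p(s(q(q(q(c)))))  →  p(s(q(q(b))))   [R5 at 1.1.1.1]
3. p(s(q(q(b))))  →  p(s(q(p(c))))   [R3 at 1.1.1]
4. p(s(q(p(c))))  →  p(s(c))   [R1 at 1.1]

p(s(c))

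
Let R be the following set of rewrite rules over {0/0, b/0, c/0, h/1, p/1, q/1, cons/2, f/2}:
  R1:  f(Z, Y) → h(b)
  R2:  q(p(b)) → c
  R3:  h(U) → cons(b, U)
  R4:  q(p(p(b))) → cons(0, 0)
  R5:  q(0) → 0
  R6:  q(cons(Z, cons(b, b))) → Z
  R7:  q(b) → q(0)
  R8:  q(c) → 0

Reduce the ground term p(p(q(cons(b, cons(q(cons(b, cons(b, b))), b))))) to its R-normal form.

1. p(p(q(cons(b, cons(q(cons(b, cons(b, b))), b)))))  →  p(p(q(cons(b, cons(b, b)))))   [R6 at 1.1.1.2.1]
2. p(p(q(cons(b, cons(b, b)))))  →  p(p(b))   [R6 at 1.1]

p(p(b))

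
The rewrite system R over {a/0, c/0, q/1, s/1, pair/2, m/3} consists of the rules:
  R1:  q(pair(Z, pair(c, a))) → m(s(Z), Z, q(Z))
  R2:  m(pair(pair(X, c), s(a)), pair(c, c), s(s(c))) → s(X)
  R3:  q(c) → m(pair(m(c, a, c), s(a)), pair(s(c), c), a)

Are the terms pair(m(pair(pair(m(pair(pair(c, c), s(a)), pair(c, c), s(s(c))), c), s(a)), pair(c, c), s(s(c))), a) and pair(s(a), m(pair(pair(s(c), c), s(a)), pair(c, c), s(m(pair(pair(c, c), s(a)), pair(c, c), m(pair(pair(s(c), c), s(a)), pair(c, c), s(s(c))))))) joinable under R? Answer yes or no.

Reduce t₁ = pair(m(pair(pair(m(pair(pair(c, c), s(a)), pair(c, c), s(s(c))), c), s(a)), pair(c, c), s(s(c))), a):
1. pair(m(pair(pair(m(pair(pair(c, c), s(a)), pair(c, c), s(s(c))), c), s(a)), pair(c, c), s(s(c))), a)  →  pair(s(m(pair(pair(c, c), s(a)), pair(c, c), s(s(c)))), a)   [R2 at 1]
2. pair(s(m(pair(pair(c, c), s(a)), pair(c, c), s(s(c)))), a)  →  pair(s(s(c)), a)   [R2 at 1.1]

Reduce t₂ = pair(s(a), m(pair(pair(s(c), c), s(a)), pair(c, c), s(m(pair(pair(c, c), s(a)), pair(c, c), m(pair(pair(s(c), c), s(a)), pair(c, c), s(s(c))))))):
1. pair(s(a), m(pair(pair(s(c), c), s(a)), pair(c, c), s(m(pair(pair(c, c), s(a)), pair(c, c), m(pair(pair(s(c), c), s(a)), pair(c, c), s(s(c)))))))  →  pair(s(a), m(pair(pair(s(c), c), s(a)), pair(c, c), s(m(pair(pair(c, c), s(a)), pair(c, c), s(s(c))))))   [R2 at 2.3.1.3]
2. pair(s(a), m(pair(pair(s(c), c), s(a)), pair(c, c), s(m(pair(pair(c, c), s(a)), pair(c, c), s(s(c))))))  →  pair(s(a), m(pair(pair(s(c), c), s(a)), pair(c, c), s(s(c))))   [R2 at 2.3.1]
3. pair(s(a), m(pair(pair(s(c), c), s(a)), pair(c, c), s(s(c))))  →  pair(s(a), s(s(c)))   [R2 at 2]

no — NF(t₁) = pair(s(s(c)), a), NF(t₂) = pair(s(a), s(s(c)))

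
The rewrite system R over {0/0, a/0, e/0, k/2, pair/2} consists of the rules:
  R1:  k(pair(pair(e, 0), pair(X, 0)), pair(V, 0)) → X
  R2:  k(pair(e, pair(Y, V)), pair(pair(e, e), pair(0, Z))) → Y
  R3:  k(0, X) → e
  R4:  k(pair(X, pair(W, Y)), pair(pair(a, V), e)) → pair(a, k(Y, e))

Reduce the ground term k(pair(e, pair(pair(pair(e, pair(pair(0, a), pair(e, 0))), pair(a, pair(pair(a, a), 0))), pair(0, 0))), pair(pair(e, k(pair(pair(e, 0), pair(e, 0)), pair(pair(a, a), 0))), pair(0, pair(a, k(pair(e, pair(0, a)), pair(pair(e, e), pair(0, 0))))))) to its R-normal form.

pair(pair(e, pair(pair(0, a), pair(e, 0))), pair(a, pair(pair(a, a), 0)))

1. k(pair(e, pair(pair(pair(e, pair(pair(0, a), pair(e, 0))), pair(a, pair(pair(a, a), 0))), pair(0, 0))), pair(pair(e, k(pair(pair(e, 0), pair(e, 0)), pair(pair(a, a), 0))), pair(0, pair(a, k(pair(e, pair(0, a)), pair(pair(e, e), pair(0, 0)))))))  →  k(pair(e, pair(pair(pair(e, pair(pair(0, a), pair(e, 0))), pair(a, pair(pair(a, a), 0))), pair(0, 0))), pair(pair(e, e), pair(0, pair(a, k(pair(e, pair(0, a)), pair(pair(e, e), pair(0, 0)))))))   [R1 at 2.1.2]
2. k(pair(e, pair(pair(pair(e, pair(pair(0, a), pair(e, 0))), pair(a, pair(pair(a, a), 0))), pair(0, 0))), pair(pair(e, e), pair(0, pair(a, k(pair(e, pair(0, a)), pair(pair(e, e), pair(0, 0)))))))  →  pair(pair(e, pair(pair(0, a), pair(e, 0))), pair(a, pair(pair(a, a), 0)))   [R2 at ε]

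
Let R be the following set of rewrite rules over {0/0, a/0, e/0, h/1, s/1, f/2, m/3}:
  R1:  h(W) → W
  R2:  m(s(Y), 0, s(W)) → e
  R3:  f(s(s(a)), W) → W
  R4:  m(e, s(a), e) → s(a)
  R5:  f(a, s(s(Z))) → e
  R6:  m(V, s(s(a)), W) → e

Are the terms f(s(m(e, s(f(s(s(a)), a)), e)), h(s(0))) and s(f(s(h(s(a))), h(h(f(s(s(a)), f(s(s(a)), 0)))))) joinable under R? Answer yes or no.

Reduce t₁ = f(s(m(e, s(f(s(s(a)), a)), e)), h(s(0))):
1. f(s(m(e, s(f(s(s(a)), a)), e)), h(s(0)))  →  f(s(m(e, s(a), e)), h(s(0)))   [R3 at 1.1.2.1]
2. f(s(m(e, s(a), e)), h(s(0)))  →  f(s(s(a)), h(s(0)))   [R4 at 1.1]
3. f(s(s(a)), h(s(0)))  →  h(s(0))   [R3 at ε]
4. h(s(0))  →  s(0)   [R1 at ε]

Reduce t₂ = s(f(s(h(s(a))), h(h(f(s(s(a)), f(s(s(a)), 0)))))):
1. s(f(s(h(s(a))), h(h(f(s(s(a)), f(s(s(a)), 0))))))  →  s(f(s(s(a)), h(h(f(s(s(a)), f(s(s(a)), 0))))))   [R1 at 1.1.1]
2. s(f(s(s(a)), h(h(f(s(s(a)), f(s(s(a)), 0))))))  →  s(h(h(f(s(s(a)), f(s(s(a)), 0)))))   [R3 at 1]
3. s(h(h(f(s(s(a)), f(s(s(a)), 0)))))  →  s(h(f(s(s(a)), f(s(s(a)), 0))))   [R1 at 1]
4. s(h(f(s(s(a)), f(s(s(a)), 0))))  →  s(f(s(s(a)), f(s(s(a)), 0)))   [R1 at 1]
5. s(f(s(s(a)), f(s(s(a)), 0)))  →  s(f(s(s(a)), 0))   [R3 at 1]
6. s(f(s(s(a)), 0))  →  s(0)   [R3 at 1]

yes — NF(t₁) = s(0), NF(t₂) = s(0)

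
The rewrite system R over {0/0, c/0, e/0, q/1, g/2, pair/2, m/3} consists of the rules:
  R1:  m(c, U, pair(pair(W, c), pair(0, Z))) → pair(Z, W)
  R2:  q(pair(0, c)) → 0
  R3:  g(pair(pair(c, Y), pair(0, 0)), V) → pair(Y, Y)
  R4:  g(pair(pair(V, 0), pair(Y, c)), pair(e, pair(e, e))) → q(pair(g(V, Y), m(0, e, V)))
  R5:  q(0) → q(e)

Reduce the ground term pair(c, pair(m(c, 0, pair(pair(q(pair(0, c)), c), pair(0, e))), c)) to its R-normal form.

pair(c, pair(pair(e, 0), c))

1. pair(c, pair(m(c, 0, pair(pair(q(pair(0, c)), c), pair(0, e))), c))  →  pair(c, pair(pair(e, q(pair(0, c))), c))   [R1 at 2.1]
2. pair(c, pair(pair(e, q(pair(0, c))), c))  →  pair(c, pair(pair(e, 0), c))   [R2 at 2.1.2]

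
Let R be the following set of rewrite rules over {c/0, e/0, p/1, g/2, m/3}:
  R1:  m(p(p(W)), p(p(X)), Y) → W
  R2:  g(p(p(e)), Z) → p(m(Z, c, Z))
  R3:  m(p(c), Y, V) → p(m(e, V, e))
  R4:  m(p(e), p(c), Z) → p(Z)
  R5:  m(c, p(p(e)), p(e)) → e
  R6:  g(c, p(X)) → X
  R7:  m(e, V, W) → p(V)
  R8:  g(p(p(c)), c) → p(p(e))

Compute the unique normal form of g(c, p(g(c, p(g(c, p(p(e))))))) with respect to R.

1. g(c, p(g(c, p(g(c, p(p(e)))))))  →  g(c, p(g(c, p(p(e)))))   [R6 at ε]
2. g(c, p(g(c, p(p(e)))))  →  g(c, p(p(e)))   [R6 at ε]
3. g(c, p(p(e)))  →  p(e)   [R6 at ε]

p(e)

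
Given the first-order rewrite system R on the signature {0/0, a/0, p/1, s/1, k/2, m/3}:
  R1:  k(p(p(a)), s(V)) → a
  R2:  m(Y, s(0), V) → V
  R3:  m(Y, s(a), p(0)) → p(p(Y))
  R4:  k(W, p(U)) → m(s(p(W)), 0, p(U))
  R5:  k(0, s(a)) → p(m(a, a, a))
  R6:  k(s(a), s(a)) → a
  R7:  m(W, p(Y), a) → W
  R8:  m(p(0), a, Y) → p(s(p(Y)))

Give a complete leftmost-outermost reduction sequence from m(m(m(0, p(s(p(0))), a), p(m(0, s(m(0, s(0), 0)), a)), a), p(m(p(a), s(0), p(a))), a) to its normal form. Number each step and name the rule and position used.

0

1. m(m(m(0, p(s(p(0))), a), p(m(0, s(m(0, s(0), 0)), a)), a), p(m(p(a), s(0), p(a))), a)  →  m(m(0, p(s(p(0))), a), p(m(0, s(m(0, s(0), 0)), a)), a)   [R7 at ε]
2. m(m(0, p(s(p(0))), a), p(m(0, s(m(0, s(0), 0)), a)), a)  →  m(0, p(s(p(0))), a)   [R7 at ε]
3. m(0, p(s(p(0))), a)  →  0   [R7 at ε]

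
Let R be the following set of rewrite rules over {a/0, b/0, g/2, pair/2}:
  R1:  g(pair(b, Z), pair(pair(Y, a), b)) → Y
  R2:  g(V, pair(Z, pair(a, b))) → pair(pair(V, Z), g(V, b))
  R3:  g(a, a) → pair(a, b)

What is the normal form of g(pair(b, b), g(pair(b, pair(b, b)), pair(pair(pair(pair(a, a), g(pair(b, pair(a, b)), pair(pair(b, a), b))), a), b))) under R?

1. g(pair(b, b), g(pair(b, pair(b, b)), pair(pair(pair(pair(a, a), g(pair(b, pair(a, b)), pair(pair(b, a), b))), a), b)))  →  g(pair(b, b), pair(pair(a, a), g(pair(b, pair(a, b)), pair(pair(b, a), b))))   [R1 at 2]
2. g(pair(b, b), pair(pair(a, a), g(pair(b, pair(a, b)), pair(pair(b, a), b))))  →  g(pair(b, b), pair(pair(a, a), b))   [R1 at 2.2]
3. g(pair(b, b), pair(pair(a, a), b))  →  a   [R1 at ε]

a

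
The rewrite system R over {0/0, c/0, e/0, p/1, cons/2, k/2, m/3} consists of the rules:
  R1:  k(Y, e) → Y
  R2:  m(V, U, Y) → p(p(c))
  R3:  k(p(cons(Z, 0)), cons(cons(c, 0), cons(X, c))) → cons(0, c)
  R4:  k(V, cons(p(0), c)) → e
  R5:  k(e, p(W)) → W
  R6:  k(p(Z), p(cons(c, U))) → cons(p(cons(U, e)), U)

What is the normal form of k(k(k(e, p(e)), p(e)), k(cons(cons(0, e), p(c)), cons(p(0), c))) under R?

1. k(k(k(e, p(e)), p(e)), k(cons(cons(0, e), p(c)), cons(p(0), c)))  →  k(k(e, p(e)), k(cons(cons(0, e), p(c)), cons(p(0), c)))   [R5 at 1.1]
2. k(k(e, p(e)), k(cons(cons(0, e), p(c)), cons(p(0), c)))  →  k(e, k(cons(cons(0, e), p(c)), cons(p(0), c)))   [R5 at 1]
3. k(e, k(cons(cons(0, e), p(c)), cons(p(0), c)))  →  k(e, e)   [R4 at 2]
4. k(e, e)  →  e   [R1 at ε]

e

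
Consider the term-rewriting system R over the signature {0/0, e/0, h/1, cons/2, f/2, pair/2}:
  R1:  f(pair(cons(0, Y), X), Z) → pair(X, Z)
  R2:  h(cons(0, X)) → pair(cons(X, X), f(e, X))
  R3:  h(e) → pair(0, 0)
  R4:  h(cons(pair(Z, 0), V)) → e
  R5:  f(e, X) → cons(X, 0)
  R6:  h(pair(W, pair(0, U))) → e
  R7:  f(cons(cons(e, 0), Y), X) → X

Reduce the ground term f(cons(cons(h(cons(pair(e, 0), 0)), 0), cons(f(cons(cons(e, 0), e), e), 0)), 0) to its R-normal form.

0

1. f(cons(cons(h(cons(pair(e, 0), 0)), 0), cons(f(cons(cons(e, 0), e), e), 0)), 0)  →  f(cons(cons(e, 0), cons(f(cons(cons(e, 0), e), e), 0)), 0)   [R4 at 1.1.1]
2. f(cons(cons(e, 0), cons(f(cons(cons(e, 0), e), e), 0)), 0)  →  0   [R7 at ε]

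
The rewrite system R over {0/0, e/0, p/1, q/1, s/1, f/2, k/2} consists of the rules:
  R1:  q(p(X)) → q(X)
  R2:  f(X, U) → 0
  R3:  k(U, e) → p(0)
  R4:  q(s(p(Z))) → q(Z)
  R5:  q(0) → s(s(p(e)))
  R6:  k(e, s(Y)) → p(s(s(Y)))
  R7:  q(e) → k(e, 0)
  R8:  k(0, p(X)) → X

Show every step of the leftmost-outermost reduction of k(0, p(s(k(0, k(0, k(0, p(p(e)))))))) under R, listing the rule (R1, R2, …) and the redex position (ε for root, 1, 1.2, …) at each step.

s(p(0))

1. k(0, p(s(k(0, k(0, k(0, p(p(e))))))))  →  s(k(0, k(0, k(0, p(p(e))))))   [R8 at ε]
2. s(k(0, k(0, k(0, p(p(e))))))  →  s(k(0, k(0, p(e))))   [R8 at 1.2.2]
3. s(k(0, k(0, p(e))))  →  s(k(0, e))   [R8 at 1.2]
4. s(k(0, e))  →  s(p(0))   [R3 at 1]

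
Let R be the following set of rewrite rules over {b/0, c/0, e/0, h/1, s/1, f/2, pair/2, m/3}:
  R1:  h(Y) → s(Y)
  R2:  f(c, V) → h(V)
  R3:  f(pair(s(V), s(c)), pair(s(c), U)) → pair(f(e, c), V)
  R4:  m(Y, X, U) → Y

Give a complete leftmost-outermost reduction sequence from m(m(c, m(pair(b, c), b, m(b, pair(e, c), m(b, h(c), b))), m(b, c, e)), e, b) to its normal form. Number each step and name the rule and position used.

c

1. m(m(c, m(pair(b, c), b, m(b, pair(e, c), m(b, h(c), b))), m(b, c, e)), e, b)  →  m(c, m(pair(b, c), b, m(b, pair(e, c), m(b, h(c), b))), m(b, c, e))   [R4 at ε]
2. m(c, m(pair(b, c), b, m(b, pair(e, c), m(b, h(c), b))), m(b, c, e))  →  c   [R4 at ε]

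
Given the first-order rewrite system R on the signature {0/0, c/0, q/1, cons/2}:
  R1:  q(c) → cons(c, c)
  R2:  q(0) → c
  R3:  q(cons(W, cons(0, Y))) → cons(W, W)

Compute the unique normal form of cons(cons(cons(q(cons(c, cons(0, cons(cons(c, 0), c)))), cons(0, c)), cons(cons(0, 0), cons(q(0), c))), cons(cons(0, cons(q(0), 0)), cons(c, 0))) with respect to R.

1. cons(cons(cons(q(cons(c, cons(0, cons(cons(c, 0), c)))), cons(0, c)), cons(cons(0, 0), cons(q(0), c))), cons(cons(0, cons(q(0), 0)), cons(c, 0)))  →  cons(cons(cons(cons(c, c), cons(0, c)), cons(cons(0, 0), cons(q(0), c))), cons(cons(0, cons(q(0), 0)), cons(c, 0)))   [R3 at 1.1.1]
2. cons(cons(cons(cons(c, c), cons(0, c)), cons(cons(0, 0), cons(q(0), c))), cons(cons(0, cons(q(0), 0)), cons(c, 0)))  →  cons(cons(cons(cons(c, c), cons(0, c)), cons(cons(0, 0), cons(c, c))), cons(cons(0, cons(q(0), 0)), cons(c, 0)))   [R2 at 1.2.2.1]
3. cons(cons(cons(cons(c, c), cons(0, c)), cons(cons(0, 0), cons(c, c))), cons(cons(0, cons(q(0), 0)), cons(c, 0)))  →  cons(cons(cons(cons(c, c), cons(0, c)), cons(cons(0, 0), cons(c, c))), cons(cons(0, cons(c, 0)), cons(c, 0)))   [R2 at 2.1.2.1]

cons(cons(cons(cons(c, c), cons(0, c)), cons(cons(0, 0), cons(c, c))), cons(cons(0, cons(c, 0)), cons(c, 0)))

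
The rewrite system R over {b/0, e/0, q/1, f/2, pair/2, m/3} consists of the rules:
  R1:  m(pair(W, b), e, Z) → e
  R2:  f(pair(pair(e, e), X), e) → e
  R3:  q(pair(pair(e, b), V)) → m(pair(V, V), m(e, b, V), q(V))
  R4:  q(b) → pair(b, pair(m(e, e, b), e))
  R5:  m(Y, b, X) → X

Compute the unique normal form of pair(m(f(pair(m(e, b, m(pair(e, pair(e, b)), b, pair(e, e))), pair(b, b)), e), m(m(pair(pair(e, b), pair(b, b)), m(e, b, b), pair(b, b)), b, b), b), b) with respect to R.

1. pair(m(f(pair(m(e, b, m(pair(e, pair(e, b)), b, pair(e, e))), pair(b, b)), e), m(m(pair(pair(e, b), pair(b, b)), m(e, b, b), pair(b, b)), b, b), b), b)  →  pair(m(f(pair(m(pair(e, pair(e, b)), b, pair(e, e)), pair(b, b)), e), m(m(pair(pair(e, b), pair(b, b)), m(e, b, b), pair(b, b)), b, b), b), b)   [R5 at 1.1.1.1]
2. pair(m(f(pair(m(pair(e, pair(e, b)), b, pair(e, e)), pair(b, b)), e), m(m(pair(pair(e, b), pair(b, b)), m(e, b, b), pair(b, b)), b, b), b), b)  →  pair(m(f(pair(pair(e, e), pair(b, b)), e), m(m(pair(pair(e, b), pair(b, b)), m(e, b, b), pair(b, b)), b, b), b), b)   [R5 at 1.1.1.1]
3. pair(m(f(pair(pair(e, e), pair(b, b)), e), m(m(pair(pair(e, b), pair(b, b)), m(e, b, b), pair(b, b)), b, b), b), b)  →  pair(m(e, m(m(pair(pair(e, b), pair(b, b)), m(e, b, b), pair(b, b)), b, b), b), b)   [R2 at 1.1]
4. pair(m(e, m(m(pair(pair(e, b), pair(b, b)), m(e, b, b), pair(b, b)), b, b), b), b)  →  pair(m(e, b, b), b)   [R5 at 1.2]
5. pair(m(e, b, b), b)  →  pair(b, b)   [R5 at 1]

pair(b, b)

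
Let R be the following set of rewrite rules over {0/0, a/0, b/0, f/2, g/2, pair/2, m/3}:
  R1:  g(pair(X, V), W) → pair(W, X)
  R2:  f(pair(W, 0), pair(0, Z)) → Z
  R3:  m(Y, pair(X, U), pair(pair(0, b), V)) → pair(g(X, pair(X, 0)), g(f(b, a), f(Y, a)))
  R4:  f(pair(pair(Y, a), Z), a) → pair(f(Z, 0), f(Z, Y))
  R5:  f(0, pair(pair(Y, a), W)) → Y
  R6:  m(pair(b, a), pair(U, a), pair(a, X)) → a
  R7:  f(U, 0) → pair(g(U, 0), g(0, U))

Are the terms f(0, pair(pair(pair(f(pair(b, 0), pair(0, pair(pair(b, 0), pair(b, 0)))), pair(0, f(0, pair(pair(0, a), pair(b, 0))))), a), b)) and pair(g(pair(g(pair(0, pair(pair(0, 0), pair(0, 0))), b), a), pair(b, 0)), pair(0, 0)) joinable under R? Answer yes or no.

yes — NF(t₁) = pair(pair(pair(b, 0), pair(b, 0)), pair(0, 0)), NF(t₂) = pair(pair(pair(b, 0), pair(b, 0)), pair(0, 0))

Reduce t₁ = f(0, pair(pair(pair(f(pair(b, 0), pair(0, pair(pair(b, 0), pair(b, 0)))), pair(0, f(0, pair(pair(0, a), pair(b, 0))))), a), b)):
1. f(0, pair(pair(pair(f(pair(b, 0), pair(0, pair(pair(b, 0), pair(b, 0)))), pair(0, f(0, pair(pair(0, a), pair(b, 0))))), a), b))  →  pair(f(pair(b, 0), pair(0, pair(pair(b, 0), pair(b, 0)))), pair(0, f(0, pair(pair(0, a), pair(b, 0)))))   [R5 at ε]
2. pair(f(pair(b, 0), pair(0, pair(pair(b, 0), pair(b, 0)))), pair(0, f(0, pair(pair(0, a), pair(b, 0)))))  →  pair(pair(pair(b, 0), pair(b, 0)), pair(0, f(0, pair(pair(0, a), pair(b, 0)))))   [R2 at 1]
3. pair(pair(pair(b, 0), pair(b, 0)), pair(0, f(0, pair(pair(0, a), pair(b, 0)))))  →  pair(pair(pair(b, 0), pair(b, 0)), pair(0, 0))   [R5 at 2.2]

Reduce t₂ = pair(g(pair(g(pair(0, pair(pair(0, 0), pair(0, 0))), b), a), pair(b, 0)), pair(0, 0)):
1. pair(g(pair(g(pair(0, pair(pair(0, 0), pair(0, 0))), b), a), pair(b, 0)), pair(0, 0))  →  pair(pair(pair(b, 0), g(pair(0, pair(pair(0, 0), pair(0, 0))), b)), pair(0, 0))   [R1 at 1]
2. pair(pair(pair(b, 0), g(pair(0, pair(pair(0, 0), pair(0, 0))), b)), pair(0, 0))  →  pair(pair(pair(b, 0), pair(b, 0)), pair(0, 0))   [R1 at 1.2]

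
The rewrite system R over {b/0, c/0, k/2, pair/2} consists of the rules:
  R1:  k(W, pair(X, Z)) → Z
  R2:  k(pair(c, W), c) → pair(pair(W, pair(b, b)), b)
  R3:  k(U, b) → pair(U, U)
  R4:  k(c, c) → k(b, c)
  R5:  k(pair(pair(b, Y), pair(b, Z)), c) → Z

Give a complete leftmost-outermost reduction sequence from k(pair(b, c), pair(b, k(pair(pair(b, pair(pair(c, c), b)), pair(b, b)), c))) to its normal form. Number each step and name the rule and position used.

1. k(pair(b, c), pair(b, k(pair(pair(b, pair(pair(c, c), b)), pair(b, b)), c)))  →  k(pair(pair(b, pair(pair(c, c), b)), pair(b, b)), c)   [R1 at ε]
2. k(pair(pair(b, pair(pair(c, c), b)), pair(b, b)), c)  →  b   [R5 at ε]

b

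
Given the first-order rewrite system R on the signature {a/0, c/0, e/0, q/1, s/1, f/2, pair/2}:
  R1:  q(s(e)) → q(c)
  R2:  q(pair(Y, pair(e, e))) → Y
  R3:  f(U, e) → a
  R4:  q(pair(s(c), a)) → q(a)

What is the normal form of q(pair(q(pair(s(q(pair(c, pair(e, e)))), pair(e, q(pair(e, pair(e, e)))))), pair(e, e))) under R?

s(c)

1. q(pair(q(pair(s(q(pair(c, pair(e, e)))), pair(e, q(pair(e, pair(e, e)))))), pair(e, e)))  →  q(pair(s(q(pair(c, pair(e, e)))), pair(e, q(pair(e, pair(e, e))))))   [R2 at ε]
2. q(pair(s(q(pair(c, pair(e, e)))), pair(e, q(pair(e, pair(e, e))))))  →  q(pair(s(c), pair(e, q(pair(e, pair(e, e))))))   [R2 at 1.1.1]
3. q(pair(s(c), pair(e, q(pair(e, pair(e, e))))))  →  q(pair(s(c), pair(e, e)))   [R2 at 1.2.2]
4. q(pair(s(c), pair(e, e)))  →  s(c)   [R2 at ε]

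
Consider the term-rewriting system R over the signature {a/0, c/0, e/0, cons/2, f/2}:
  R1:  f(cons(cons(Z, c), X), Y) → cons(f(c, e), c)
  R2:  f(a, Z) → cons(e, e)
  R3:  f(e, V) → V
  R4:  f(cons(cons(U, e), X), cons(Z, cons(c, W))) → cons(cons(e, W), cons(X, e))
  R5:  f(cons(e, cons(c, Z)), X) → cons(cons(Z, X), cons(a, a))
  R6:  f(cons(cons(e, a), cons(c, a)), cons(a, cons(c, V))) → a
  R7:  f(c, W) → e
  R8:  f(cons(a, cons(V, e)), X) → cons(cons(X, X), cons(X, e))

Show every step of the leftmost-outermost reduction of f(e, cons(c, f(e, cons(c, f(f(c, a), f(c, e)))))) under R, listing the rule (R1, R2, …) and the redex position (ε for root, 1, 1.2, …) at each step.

cons(c, cons(c, e))

1. f(e, cons(c, f(e, cons(c, f(f(c, a), f(c, e))))))  →  cons(c, f(e, cons(c, f(f(c, a), f(c, e)))))   [R3 at ε]
2. cons(c, f(e, cons(c, f(f(c, a), f(c, e)))))  →  cons(c, cons(c, f(f(c, a), f(c, e))))   [R3 at 2]
3. cons(c, cons(c, f(f(c, a), f(c, e))))  →  cons(c, cons(c, f(e, f(c, e))))   [R7 at 2.2.1]
4. cons(c, cons(c, f(e, f(c, e))))  →  cons(c, cons(c, f(c, e)))   [R3 at 2.2]
5. cons(c, cons(c, f(c, e)))  →  cons(c, cons(c, e))   [R7 at 2.2]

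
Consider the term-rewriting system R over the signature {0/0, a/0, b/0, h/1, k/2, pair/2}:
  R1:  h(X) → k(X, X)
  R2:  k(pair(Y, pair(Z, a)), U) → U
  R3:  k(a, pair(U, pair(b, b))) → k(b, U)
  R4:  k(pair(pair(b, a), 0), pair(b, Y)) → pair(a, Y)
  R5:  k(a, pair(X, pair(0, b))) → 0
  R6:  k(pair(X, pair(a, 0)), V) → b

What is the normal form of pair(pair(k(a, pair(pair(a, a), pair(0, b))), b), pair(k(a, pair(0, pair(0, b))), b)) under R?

pair(pair(0, b), pair(0, b))

1. pair(pair(k(a, pair(pair(a, a), pair(0, b))), b), pair(k(a, pair(0, pair(0, b))), b))  →  pair(pair(0, b), pair(k(a, pair(0, pair(0, b))), b))   [R5 at 1.1]
2. pair(pair(0, b), pair(k(a, pair(0, pair(0, b))), b))  →  pair(pair(0, b), pair(0, b))   [R5 at 2.1]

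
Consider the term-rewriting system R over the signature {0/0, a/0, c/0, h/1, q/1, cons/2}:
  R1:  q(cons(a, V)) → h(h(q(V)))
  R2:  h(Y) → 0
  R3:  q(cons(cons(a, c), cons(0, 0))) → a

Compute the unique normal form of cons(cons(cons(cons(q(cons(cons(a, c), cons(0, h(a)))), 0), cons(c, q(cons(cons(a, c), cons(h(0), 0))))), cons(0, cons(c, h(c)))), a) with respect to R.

cons(cons(cons(cons(a, 0), cons(c, a)), cons(0, cons(c, 0))), a)

1. cons(cons(cons(cons(q(cons(cons(a, c), cons(0, h(a)))), 0), cons(c, q(cons(cons(a, c), cons(h(0), 0))))), cons(0, cons(c, h(c)))), a)  →  cons(cons(cons(cons(q(cons(cons(a, c), cons(0, 0))), 0), cons(c, q(cons(cons(a, c), cons(h(0), 0))))), cons(0, cons(c, h(c)))), a)   [R2 at 1.1.1.1.1.2.2]
2. cons(cons(cons(cons(q(cons(cons(a, c), cons(0, 0))), 0), cons(c, q(cons(cons(a, c), cons(h(0), 0))))), cons(0, cons(c, h(c)))), a)  →  cons(cons(cons(cons(a, 0), cons(c, q(cons(cons(a, c), cons(h(0), 0))))), cons(0, cons(c, h(c)))), a)   [R3 at 1.1.1.1]
3. cons(cons(cons(cons(a, 0), cons(c, q(cons(cons(a, c), cons(h(0), 0))))), cons(0, cons(c, h(c)))), a)  →  cons(cons(cons(cons(a, 0), cons(c, q(cons(cons(a, c), cons(0, 0))))), cons(0, cons(c, h(c)))), a)   [R2 at 1.1.2.2.1.2.1]
4. cons(cons(cons(cons(a, 0), cons(c, q(cons(cons(a, c), cons(0, 0))))), cons(0, cons(c, h(c)))), a)  →  cons(cons(cons(cons(a, 0), cons(c, a)), cons(0, cons(c, h(c)))), a)   [R3 at 1.1.2.2]
5. cons(cons(cons(cons(a, 0), cons(c, a)), cons(0, cons(c, h(c)))), a)  →  cons(cons(cons(cons(a, 0), cons(c, a)), cons(0, cons(c, 0))), a)   [R2 at 1.2.2.2]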